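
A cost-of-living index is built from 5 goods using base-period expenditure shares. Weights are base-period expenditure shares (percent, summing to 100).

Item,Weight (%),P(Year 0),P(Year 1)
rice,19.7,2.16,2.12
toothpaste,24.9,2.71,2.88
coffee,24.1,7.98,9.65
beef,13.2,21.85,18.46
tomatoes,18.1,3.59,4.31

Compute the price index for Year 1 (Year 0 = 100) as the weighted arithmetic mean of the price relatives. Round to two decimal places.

rice: 19.7 × (2.12/2.16) = 19.7 × 0.981481 = 19.3352
toothpaste: 24.9 × (2.88/2.71) = 24.9 × 1.062731 = 26.4620
coffee: 24.1 × (9.65/7.98) = 24.1 × 1.209273 = 29.1435
beef: 13.2 × (18.46/21.85) = 13.2 × 0.844851 = 11.1520
tomatoes: 18.1 × (4.31/3.59) = 18.1 × 1.200557 = 21.7301
Index = Σ wᵢ·(p₁ᵢ/p₀ᵢ) = 19.3352 + 26.4620 + 29.1435 + 11.1520 + 21.7301 = 107.8228

107.82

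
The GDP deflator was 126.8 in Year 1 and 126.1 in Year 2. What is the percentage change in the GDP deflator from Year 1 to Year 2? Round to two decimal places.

-0.55%

Change = (126.1 − 126.8) / 126.8 × 100
       = -0.7 / 126.8 × 100 = -0.5521%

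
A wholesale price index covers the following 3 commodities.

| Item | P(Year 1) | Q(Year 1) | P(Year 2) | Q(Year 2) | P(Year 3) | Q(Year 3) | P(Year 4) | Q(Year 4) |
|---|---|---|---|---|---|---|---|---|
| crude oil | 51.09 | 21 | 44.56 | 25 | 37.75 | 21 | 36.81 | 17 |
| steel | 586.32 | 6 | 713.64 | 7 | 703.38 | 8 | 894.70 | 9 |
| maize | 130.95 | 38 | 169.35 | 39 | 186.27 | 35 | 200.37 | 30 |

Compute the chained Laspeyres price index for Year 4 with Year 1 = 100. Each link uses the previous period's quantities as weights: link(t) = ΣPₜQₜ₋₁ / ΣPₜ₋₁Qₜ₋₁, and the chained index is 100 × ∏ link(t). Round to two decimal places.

145.29

Link Year 1→Year 2:
ΣP(Year 2)Q(Year 1) = 44.56×21 + 713.64×6 + 169.35×38 = 935.76 + 4281.84 + 6435.3 = 11652.9
ΣP(Year 1)Q(Year 1) = 51.09×21 + 586.32×6 + 130.95×38 = 1072.89 + 3517.92 + 4976.1 = 9566.91
link = 11652.9/9566.91 = 1.218042
Link Year 2→Year 3:
ΣP(Year 3)Q(Year 2) = 37.75×25 + 703.38×7 + 186.27×39 = 943.75 + 4923.66 + 7264.53 = 13131.94
ΣP(Year 2)Q(Year 2) = 44.56×25 + 713.64×7 + 169.35×39 = 1114 + 4995.48 + 6604.65 = 12714.13
link = 13131.94/12714.13 = 1.032862
Link Year 3→Year 4:
ΣP(Year 4)Q(Year 3) = 36.81×21 + 894.70×8 + 200.37×35 = 773.01 + 7157.6 + 7012.95 = 14943.56
ΣP(Year 3)Q(Year 3) = 37.75×21 + 703.38×8 + 186.27×35 = 792.75 + 5627.04 + 6519.45 = 12939.24
link = 14943.56/12939.24 = 1.154902
Chained index = 100 × 1.218042 × 1.032862 × 1.154902 = 145.2947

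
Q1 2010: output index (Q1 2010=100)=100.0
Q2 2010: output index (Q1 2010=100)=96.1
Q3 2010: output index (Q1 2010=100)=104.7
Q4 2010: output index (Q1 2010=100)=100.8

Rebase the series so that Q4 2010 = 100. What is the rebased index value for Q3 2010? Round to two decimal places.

Rebased(Q3 2010) = 104.7 / 100.8 × 100 = 103.8690

103.87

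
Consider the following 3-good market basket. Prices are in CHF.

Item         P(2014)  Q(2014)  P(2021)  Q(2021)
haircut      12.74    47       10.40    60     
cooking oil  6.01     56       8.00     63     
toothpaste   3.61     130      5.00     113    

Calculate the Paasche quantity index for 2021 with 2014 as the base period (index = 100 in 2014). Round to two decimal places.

Paasche quantity index uses current-period prices as weights.
ΣP(2021)·Q(2021) = 10.40×60 + 8.00×63 + 5.00×113 = 624 + 504 + 565 = 1693
ΣP(2021)·Q(2014) = 10.40×47 + 8.00×56 + 5.00×130 = 488.8 + 448 + 650 = 1586.8
Index = 1693 / 1586.8 × 100 = 106.6927

106.69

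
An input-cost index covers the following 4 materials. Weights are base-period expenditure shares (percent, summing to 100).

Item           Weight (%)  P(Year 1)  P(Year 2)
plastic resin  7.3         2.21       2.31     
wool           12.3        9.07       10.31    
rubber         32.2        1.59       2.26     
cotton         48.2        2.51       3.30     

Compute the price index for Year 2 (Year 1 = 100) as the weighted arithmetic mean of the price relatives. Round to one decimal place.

130.8

plastic resin: 7.3 × (2.31/2.21) = 7.3 × 1.045249 = 7.6303
wool: 12.3 × (10.31/9.07) = 12.3 × 1.136714 = 13.9816
rubber: 32.2 × (2.26/1.59) = 32.2 × 1.421384 = 45.7686
cotton: 48.2 × (3.30/2.51) = 48.2 × 1.314741 = 63.3705
Index = Σ wᵢ·(p₁ᵢ/p₀ᵢ) = 7.6303 + 13.9816 + 45.7686 + 63.3705 = 130.7510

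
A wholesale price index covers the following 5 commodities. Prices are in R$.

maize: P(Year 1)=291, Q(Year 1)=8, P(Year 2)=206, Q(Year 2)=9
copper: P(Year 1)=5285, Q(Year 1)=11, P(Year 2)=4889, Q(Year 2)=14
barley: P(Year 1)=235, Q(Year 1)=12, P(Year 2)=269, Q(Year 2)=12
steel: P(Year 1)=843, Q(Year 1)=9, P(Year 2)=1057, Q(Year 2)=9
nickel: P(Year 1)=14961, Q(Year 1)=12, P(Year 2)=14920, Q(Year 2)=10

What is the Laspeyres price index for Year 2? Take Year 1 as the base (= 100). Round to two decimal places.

98.72

Laspeyres price index uses base-period quantities as weights.
ΣP(Year 2)·Q(Year 1) = 206×8 + 4889×11 + 269×12 + 1057×9 + 14920×12 = 1648 + 53779 + 3228 + 9513 + 179040 = 247208
ΣP(Year 1)·Q(Year 1) = 291×8 + 5285×11 + 235×12 + 843×9 + 14961×12 = 2328 + 58135 + 2820 + 7587 + 179532 = 250402
Index = 247208 / 250402 × 100 = 98.7245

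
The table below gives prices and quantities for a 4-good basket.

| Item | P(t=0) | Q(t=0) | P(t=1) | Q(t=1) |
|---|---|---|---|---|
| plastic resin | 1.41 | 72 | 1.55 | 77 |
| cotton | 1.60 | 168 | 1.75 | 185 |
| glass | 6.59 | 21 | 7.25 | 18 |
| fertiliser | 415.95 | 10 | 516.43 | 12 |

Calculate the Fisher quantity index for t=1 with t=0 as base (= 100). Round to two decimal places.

118.23

Laspeyres component (base-period weights):
ΣP(t=0)Q(t=1) = 1.41×77 + 1.60×185 + 6.59×18 + 415.95×12 = 108.57 + 296 + 118.62 + 4991.4 = 5514.59
ΣP(t=0)Q(t=0) = 1.41×72 + 1.60×168 + 6.59×21 + 415.95×10 = 101.52 + 268.8 + 138.39 + 4159.5 = 4668.21
L = 5514.59 / 4668.21 × 100 = 118.1307
Paasche component (current-period weights):
ΣP(t=1)Q(t=1) = 1.55×77 + 1.75×185 + 7.25×18 + 516.43×12 = 119.35 + 323.75 + 130.5 + 6197.16 = 6770.76
ΣP(t=1)Q(t=0) = 1.55×72 + 1.75×168 + 7.25×21 + 516.43×10 = 111.6 + 294 + 152.25 + 5164.3 = 5722.15
P = 6770.76 / 5722.15 × 100 = 118.3255
Fisher = √(L × P) = √(118.1307 × 118.3255) = 118.2280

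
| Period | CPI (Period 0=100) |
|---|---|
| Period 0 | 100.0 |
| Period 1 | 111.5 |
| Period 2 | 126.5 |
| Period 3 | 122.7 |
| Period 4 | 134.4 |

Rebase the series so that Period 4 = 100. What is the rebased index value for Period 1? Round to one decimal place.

83.0

Rebased(Period 1) = 111.5 / 134.4 × 100 = 82.9613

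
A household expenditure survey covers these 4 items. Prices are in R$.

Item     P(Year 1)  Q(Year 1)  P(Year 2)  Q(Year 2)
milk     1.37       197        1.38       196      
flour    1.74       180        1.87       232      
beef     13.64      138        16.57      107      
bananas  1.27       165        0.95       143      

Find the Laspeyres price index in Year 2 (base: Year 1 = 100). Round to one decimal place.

Laspeyres price index uses base-period quantities as weights.
ΣP(Year 2)·Q(Year 1) = 1.38×197 + 1.87×180 + 16.57×138 + 0.95×165 = 271.86 + 336.6 + 2286.66 + 156.75 = 3051.87
ΣP(Year 1)·Q(Year 1) = 1.37×197 + 1.74×180 + 13.64×138 + 1.27×165 = 269.89 + 313.2 + 1882.32 + 209.55 = 2674.96
Index = 3051.87 / 2674.96 × 100 = 114.0903

114.1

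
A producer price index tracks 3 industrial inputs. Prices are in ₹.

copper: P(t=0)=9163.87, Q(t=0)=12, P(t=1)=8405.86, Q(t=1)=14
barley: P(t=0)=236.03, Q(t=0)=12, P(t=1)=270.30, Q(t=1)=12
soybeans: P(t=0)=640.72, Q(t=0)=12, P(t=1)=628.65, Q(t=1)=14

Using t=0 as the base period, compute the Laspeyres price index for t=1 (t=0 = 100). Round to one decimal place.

92.7

Laspeyres price index uses base-period quantities as weights.
ΣP(t=1)·Q(t=0) = 8405.86×12 + 270.30×12 + 628.65×12 = 100870.32 + 3243.6 + 7543.8 = 111657.72
ΣP(t=0)·Q(t=0) = 9163.87×12 + 236.03×12 + 640.72×12 = 109966.44 + 2832.36 + 7688.64 = 120487.44
Index = 111657.72 / 120487.44 × 100 = 92.6717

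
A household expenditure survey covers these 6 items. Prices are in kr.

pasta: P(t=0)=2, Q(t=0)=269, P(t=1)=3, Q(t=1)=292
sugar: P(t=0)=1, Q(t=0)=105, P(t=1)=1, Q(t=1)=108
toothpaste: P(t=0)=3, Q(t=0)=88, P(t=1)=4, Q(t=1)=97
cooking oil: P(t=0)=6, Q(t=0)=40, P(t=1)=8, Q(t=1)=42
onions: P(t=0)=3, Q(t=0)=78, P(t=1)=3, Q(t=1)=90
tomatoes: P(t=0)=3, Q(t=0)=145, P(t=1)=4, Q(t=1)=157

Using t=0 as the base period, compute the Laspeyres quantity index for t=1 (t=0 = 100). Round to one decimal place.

Laspeyres quantity index uses base-period prices as weights.
ΣP(t=0)·Q(t=1) = 2×292 + 1×108 + 3×97 + 6×42 + 3×90 + 3×157 = 584 + 108 + 291 + 252 + 270 + 471 = 1976
ΣP(t=0)·Q(t=0) = 2×269 + 1×105 + 3×88 + 6×40 + 3×78 + 3×145 = 538 + 105 + 264 + 240 + 234 + 435 = 1816
Index = 1976 / 1816 × 100 = 108.8106

108.8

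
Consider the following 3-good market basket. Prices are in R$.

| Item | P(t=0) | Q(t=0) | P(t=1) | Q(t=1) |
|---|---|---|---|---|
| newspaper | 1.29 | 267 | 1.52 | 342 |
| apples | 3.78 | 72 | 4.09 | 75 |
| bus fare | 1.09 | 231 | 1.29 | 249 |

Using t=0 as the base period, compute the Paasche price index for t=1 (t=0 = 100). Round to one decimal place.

115.2

Paasche price index uses current-period quantities as weights.
ΣP(t=1)·Q(t=1) = 1.52×342 + 4.09×75 + 1.29×249 = 519.84 + 306.75 + 321.21 = 1147.8
ΣP(t=0)·Q(t=1) = 1.29×342 + 3.78×75 + 1.09×249 = 441.18 + 283.5 + 271.41 = 996.09
Index = 1147.8 / 996.09 × 100 = 115.2306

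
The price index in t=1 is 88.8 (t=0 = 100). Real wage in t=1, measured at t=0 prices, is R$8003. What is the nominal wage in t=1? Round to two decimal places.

7106.66

Nominal = Real × (Index/100) = 8003 × (88.8/100)
        = 8003 × 0.888 = 7106.6640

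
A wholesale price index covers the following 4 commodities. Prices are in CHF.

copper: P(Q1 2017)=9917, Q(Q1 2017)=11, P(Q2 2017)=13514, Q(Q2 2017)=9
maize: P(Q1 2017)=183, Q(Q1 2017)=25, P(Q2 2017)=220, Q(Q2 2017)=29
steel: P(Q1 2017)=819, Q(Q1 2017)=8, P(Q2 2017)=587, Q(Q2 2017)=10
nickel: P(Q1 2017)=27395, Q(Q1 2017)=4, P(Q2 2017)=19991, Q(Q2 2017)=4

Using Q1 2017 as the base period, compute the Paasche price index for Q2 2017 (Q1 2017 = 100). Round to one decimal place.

Paasche price index uses current-period quantities as weights.
ΣP(Q2 2017)·Q(Q2 2017) = 13514×9 + 220×29 + 587×10 + 19991×4 = 121626 + 6380 + 5870 + 79964 = 213840
ΣP(Q1 2017)·Q(Q2 2017) = 9917×9 + 183×29 + 819×10 + 27395×4 = 89253 + 5307 + 8190 + 109580 = 212330
Index = 213840 / 212330 × 100 = 100.7112

100.7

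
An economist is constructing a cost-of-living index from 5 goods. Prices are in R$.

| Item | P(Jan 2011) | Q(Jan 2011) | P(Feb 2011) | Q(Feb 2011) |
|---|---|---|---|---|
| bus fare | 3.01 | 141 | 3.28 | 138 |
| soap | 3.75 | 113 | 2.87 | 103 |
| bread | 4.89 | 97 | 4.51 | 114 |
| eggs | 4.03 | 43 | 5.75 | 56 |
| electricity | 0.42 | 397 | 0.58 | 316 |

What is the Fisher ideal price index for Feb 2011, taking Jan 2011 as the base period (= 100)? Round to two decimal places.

102.64

Laspeyres component (base-period weights):
ΣP(Feb 2011)Q(Jan 2011) = 3.28×141 + 2.87×113 + 4.51×97 + 5.75×43 + 0.58×397 = 462.48 + 324.31 + 437.47 + 247.25 + 230.26 = 1701.77
ΣP(Jan 2011)Q(Jan 2011) = 3.01×141 + 3.75×113 + 4.89×97 + 4.03×43 + 0.42×397 = 424.41 + 423.75 + 474.33 + 173.29 + 166.74 = 1662.52
L = 1701.77 / 1662.52 × 100 = 102.3609
Paasche component (current-period weights):
ΣP(Feb 2011)Q(Feb 2011) = 3.28×138 + 2.87×103 + 4.51×114 + 5.75×56 + 0.58×316 = 452.64 + 295.61 + 514.14 + 322 + 183.28 = 1767.67
ΣP(Jan 2011)Q(Feb 2011) = 3.01×138 + 3.75×103 + 4.89×114 + 4.03×56 + 0.42×316 = 415.38 + 386.25 + 557.46 + 225.68 + 132.72 = 1717.49
P = 1767.67 / 1717.49 × 100 = 102.9217
Fisher = √(L × P) = √(102.3609 × 102.9217) = 102.6409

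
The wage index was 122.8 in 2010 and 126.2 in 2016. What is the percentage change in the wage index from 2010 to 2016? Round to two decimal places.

Change = (126.2 − 122.8) / 122.8 × 100
       = 3.4 / 122.8 × 100 = 2.7687%

2.77%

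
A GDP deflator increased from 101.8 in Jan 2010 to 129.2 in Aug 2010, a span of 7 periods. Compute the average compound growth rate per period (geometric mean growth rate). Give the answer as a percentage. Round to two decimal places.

3.46%

Growth factor = (129.2/101.8)^(1/7) = (1.269155)^(1/7) = 1.034637
Growth rate = 1.034637 − 1 = 0.034637 = 3.4637%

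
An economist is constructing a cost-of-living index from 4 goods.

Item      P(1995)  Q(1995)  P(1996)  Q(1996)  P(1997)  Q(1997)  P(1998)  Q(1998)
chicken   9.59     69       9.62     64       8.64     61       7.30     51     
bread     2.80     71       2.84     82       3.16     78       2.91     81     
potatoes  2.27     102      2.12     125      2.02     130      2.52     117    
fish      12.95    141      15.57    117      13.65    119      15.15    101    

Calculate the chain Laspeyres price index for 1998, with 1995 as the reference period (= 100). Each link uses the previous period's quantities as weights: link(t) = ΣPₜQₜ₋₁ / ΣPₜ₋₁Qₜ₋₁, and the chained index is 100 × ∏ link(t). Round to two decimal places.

Link 1995→1996:
ΣP(1996)Q(1995) = 9.62×69 + 2.84×71 + 2.12×102 + 15.57×141 = 663.78 + 201.64 + 216.24 + 2195.37 = 3277.03
ΣP(1995)Q(1995) = 9.59×69 + 2.80×71 + 2.27×102 + 12.95×141 = 661.71 + 198.8 + 231.54 + 1825.95 = 2918
link = 3277.03/2918 = 1.123040
Link 1996→1997:
ΣP(1997)Q(1996) = 8.64×64 + 3.16×82 + 2.02×125 + 13.65×117 = 552.96 + 259.12 + 252.5 + 1597.05 = 2661.63
ΣP(1996)Q(1996) = 9.62×64 + 2.84×82 + 2.12×125 + 15.57×117 = 615.68 + 232.88 + 265 + 1821.69 = 2935.25
link = 2661.63/2935.25 = 0.906781
Link 1997→1998:
ΣP(1998)Q(1997) = 7.30×61 + 2.91×78 + 2.52×130 + 15.15×119 = 445.3 + 226.98 + 327.6 + 1802.85 = 2802.73
ΣP(1997)Q(1997) = 8.64×61 + 3.16×78 + 2.02×130 + 13.65×119 = 527.04 + 246.48 + 262.6 + 1624.35 = 2660.47
link = 2802.73/2660.47 = 1.053472
Chained index = 100 × 1.123040 × 0.906781 × 1.053472 = 107.2805

107.28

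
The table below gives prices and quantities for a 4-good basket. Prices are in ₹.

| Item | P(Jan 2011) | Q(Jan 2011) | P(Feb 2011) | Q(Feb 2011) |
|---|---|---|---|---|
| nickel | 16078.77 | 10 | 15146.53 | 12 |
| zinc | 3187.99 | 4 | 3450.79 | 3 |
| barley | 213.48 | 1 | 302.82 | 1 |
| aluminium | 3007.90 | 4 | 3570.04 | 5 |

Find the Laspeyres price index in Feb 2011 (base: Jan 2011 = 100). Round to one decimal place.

96.8

Laspeyres price index uses base-period quantities as weights.
ΣP(Feb 2011)·Q(Jan 2011) = 15146.53×10 + 3450.79×4 + 302.82×1 + 3570.04×4 = 151465.3 + 13803.16 + 302.82 + 14280.16 = 179851.44
ΣP(Jan 2011)·Q(Jan 2011) = 16078.77×10 + 3187.99×4 + 213.48×1 + 3007.90×4 = 160787.7 + 12751.96 + 213.48 + 12031.6 = 185784.74
Index = 179851.44 / 185784.74 × 100 = 96.8064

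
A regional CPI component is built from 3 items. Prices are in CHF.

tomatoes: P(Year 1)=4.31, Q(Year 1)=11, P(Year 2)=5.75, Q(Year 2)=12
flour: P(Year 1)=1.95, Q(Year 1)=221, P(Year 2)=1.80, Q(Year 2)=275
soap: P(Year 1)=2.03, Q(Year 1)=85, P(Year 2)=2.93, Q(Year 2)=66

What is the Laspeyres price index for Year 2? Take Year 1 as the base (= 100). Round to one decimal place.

Laspeyres price index uses base-period quantities as weights.
ΣP(Year 2)·Q(Year 1) = 5.75×11 + 1.80×221 + 2.93×85 = 63.25 + 397.8 + 249.05 = 710.1
ΣP(Year 1)·Q(Year 1) = 4.31×11 + 1.95×221 + 2.03×85 = 47.41 + 430.95 + 172.55 = 650.91
Index = 710.1 / 650.91 × 100 = 109.0934

109.1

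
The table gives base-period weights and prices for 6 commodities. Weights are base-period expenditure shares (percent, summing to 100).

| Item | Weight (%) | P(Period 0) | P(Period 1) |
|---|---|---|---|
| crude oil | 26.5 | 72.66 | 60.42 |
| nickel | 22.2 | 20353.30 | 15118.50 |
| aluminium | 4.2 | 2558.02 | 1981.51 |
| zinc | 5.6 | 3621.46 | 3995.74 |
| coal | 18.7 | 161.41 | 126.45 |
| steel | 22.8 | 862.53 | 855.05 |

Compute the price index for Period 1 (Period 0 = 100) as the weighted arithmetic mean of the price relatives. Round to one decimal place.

crude oil: 26.5 × (60.42/72.66) = 26.5 × 0.831544 = 22.0359
nickel: 22.2 × (15118.50/20353.30) = 22.2 × 0.742803 = 16.4902
aluminium: 4.2 × (1981.51/2558.02) = 4.2 × 0.774626 = 3.2534
zinc: 5.6 × (3995.74/3621.46) = 5.6 × 1.103351 = 6.1788
coal: 18.7 × (126.45/161.41) = 18.7 × 0.783409 = 14.6497
steel: 22.8 × (855.05/862.53) = 22.8 × 0.991328 = 22.6023
Index = Σ wᵢ·(p₁ᵢ/p₀ᵢ) = 22.0359 + 16.4902 + 3.2534 + 6.1788 + 14.6497 + 22.6023 = 85.2104

85.2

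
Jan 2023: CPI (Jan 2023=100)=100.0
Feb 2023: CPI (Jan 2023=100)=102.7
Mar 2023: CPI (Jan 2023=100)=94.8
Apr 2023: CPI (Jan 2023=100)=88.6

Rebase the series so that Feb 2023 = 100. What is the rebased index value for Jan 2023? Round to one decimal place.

Rebased(Jan 2023) = 100.0 / 102.7 × 100 = 97.3710

97.4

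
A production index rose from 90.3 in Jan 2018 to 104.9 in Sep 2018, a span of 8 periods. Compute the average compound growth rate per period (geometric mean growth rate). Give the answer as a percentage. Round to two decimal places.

Growth factor = (104.9/90.3)^(1/8) = (1.161683)^(1/8) = 1.018910
Growth rate = 1.018910 − 1 = 0.018910 = 1.8910%

1.89%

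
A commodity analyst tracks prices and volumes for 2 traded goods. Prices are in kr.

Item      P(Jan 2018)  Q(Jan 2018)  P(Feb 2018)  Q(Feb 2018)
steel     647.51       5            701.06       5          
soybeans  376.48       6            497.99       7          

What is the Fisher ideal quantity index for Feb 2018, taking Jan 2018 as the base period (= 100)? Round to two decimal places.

107.26

Laspeyres component (base-period weights):
ΣP(Jan 2018)Q(Feb 2018) = 647.51×5 + 376.48×7 = 3237.55 + 2635.36 = 5872.91
ΣP(Jan 2018)Q(Jan 2018) = 647.51×5 + 376.48×6 = 3237.55 + 2258.88 = 5496.43
L = 5872.91 / 5496.43 × 100 = 106.8495
Paasche component (current-period weights):
ΣP(Feb 2018)Q(Feb 2018) = 701.06×5 + 497.99×7 = 3505.3 + 3485.93 = 6991.23
ΣP(Feb 2018)Q(Jan 2018) = 701.06×5 + 497.99×6 = 3505.3 + 2987.94 = 6493.24
P = 6991.23 / 6493.24 × 100 = 107.6694
Fisher = √(L × P) = √(106.8495 × 107.6694) = 107.2587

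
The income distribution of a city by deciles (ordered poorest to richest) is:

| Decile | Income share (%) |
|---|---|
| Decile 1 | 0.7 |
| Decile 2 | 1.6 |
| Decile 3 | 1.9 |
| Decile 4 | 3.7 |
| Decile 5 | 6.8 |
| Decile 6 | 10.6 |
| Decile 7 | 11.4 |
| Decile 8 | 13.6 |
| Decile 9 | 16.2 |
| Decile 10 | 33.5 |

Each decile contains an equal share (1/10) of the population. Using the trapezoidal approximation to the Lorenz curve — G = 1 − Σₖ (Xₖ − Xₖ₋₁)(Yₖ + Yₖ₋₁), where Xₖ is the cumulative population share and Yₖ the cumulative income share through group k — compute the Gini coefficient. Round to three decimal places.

0.483

Cumulative income shares Yₖ: 0.0070, 0.0230, 0.0420, 0.0790, 0.1470, 0.2530, 0.3670, 0.5030, 0.6650, 1.0000
Σ (Xₖ−Xₖ₋₁)(Yₖ+Yₖ₋₁) = (1/10)(0.0070+0.0000) + (1/10)(0.0230+0.0070) + (1/10)(0.0420+0.0230) + (1/10)(0.0790+0.0420) + (1/10)(0.1470+0.0790) + (1/10)(0.2530+0.1470) + (1/10)(0.3670+0.2530) + (1/10)(0.5030+0.3670) + (1/10)(0.6650+0.5030) + (1/10)(1.0000+0.6650)
  = 0.0007 + 0.0030 + 0.0065 + 0.0121 + 0.0226 + 0.0400 + 0.0620 + 0.0870 + 0.1168 + 0.1665 = 0.5172
G = 1 − 0.5172 = 0.4828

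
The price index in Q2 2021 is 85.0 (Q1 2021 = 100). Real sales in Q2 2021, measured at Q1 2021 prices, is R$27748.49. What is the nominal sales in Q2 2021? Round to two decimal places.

23586.22

Nominal = Real × (Index/100) = 27748.49 × (85.0/100)
        = 27748.49 × 0.850 = 23586.2165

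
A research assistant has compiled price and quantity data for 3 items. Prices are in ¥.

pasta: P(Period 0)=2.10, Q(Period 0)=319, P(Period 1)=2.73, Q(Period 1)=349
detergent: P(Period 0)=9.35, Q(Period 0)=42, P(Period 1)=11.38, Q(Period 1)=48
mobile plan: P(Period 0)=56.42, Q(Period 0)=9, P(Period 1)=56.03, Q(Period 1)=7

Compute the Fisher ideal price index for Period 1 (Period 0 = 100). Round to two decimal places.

Laspeyres component (base-period weights):
ΣP(Period 1)Q(Period 0) = 2.73×319 + 11.38×42 + 56.03×9 = 870.87 + 477.96 + 504.27 = 1853.1
ΣP(Period 0)Q(Period 0) = 2.10×319 + 9.35×42 + 56.42×9 = 669.9 + 392.7 + 507.78 = 1570.38
L = 1853.1 / 1570.38 × 100 = 118.0033
Paasche component (current-period weights):
ΣP(Period 1)Q(Period 1) = 2.73×349 + 11.38×48 + 56.03×7 = 952.77 + 546.24 + 392.21 = 1891.22
ΣP(Period 0)Q(Period 1) = 2.10×349 + 9.35×48 + 56.42×7 = 732.9 + 448.8 + 394.94 = 1576.64
P = 1891.22 / 1576.64 × 100 = 119.9526
Fisher = √(L × P) = √(118.0033 × 119.9526) = 118.9739

118.97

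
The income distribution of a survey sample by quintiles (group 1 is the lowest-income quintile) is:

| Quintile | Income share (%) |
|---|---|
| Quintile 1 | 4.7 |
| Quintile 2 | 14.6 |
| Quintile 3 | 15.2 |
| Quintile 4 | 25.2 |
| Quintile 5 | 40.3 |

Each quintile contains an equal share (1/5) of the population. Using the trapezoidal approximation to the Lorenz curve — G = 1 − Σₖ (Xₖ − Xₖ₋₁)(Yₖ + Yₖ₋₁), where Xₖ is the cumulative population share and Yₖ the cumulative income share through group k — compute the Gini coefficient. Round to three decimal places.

Cumulative income shares Yₖ: 0.0470, 0.1930, 0.3450, 0.5970, 1.0000
Σ (Xₖ−Xₖ₋₁)(Yₖ+Yₖ₋₁) = (1/5)(0.0470+0.0000) + (1/5)(0.1930+0.0470) + (1/5)(0.3450+0.1930) + (1/5)(0.5970+0.3450) + (1/5)(1.0000+0.5970)
  = 0.0094 + 0.0480 + 0.1076 + 0.1884 + 0.3194 = 0.6728
G = 1 − 0.6728 = 0.3272

0.327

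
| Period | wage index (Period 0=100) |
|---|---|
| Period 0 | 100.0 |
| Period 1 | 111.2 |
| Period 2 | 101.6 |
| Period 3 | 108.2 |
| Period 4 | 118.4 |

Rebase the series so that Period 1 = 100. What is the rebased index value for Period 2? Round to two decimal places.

91.37

Rebased(Period 2) = 101.6 / 111.2 × 100 = 91.3669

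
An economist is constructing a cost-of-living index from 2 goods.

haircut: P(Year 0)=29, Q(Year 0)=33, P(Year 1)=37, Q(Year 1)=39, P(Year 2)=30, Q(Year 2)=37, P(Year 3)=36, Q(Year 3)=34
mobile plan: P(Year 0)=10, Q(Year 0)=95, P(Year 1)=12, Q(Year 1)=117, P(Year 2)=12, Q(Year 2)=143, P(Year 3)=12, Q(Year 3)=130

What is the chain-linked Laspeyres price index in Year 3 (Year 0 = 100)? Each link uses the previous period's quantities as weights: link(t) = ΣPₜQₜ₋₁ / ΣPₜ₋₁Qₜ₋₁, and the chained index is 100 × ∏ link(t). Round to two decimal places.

120.73

Link Year 0→Year 1:
ΣP(Year 1)Q(Year 0) = 37×33 + 12×95 = 1221 + 1140 = 2361
ΣP(Year 0)Q(Year 0) = 29×33 + 10×95 = 957 + 950 = 1907
link = 2361/1907 = 1.238070
Link Year 1→Year 2:
ΣP(Year 2)Q(Year 1) = 30×39 + 12×117 = 1170 + 1404 = 2574
ΣP(Year 1)Q(Year 1) = 37×39 + 12×117 = 1443 + 1404 = 2847
link = 2574/2847 = 0.904110
Link Year 2→Year 3:
ΣP(Year 3)Q(Year 2) = 36×37 + 12×143 = 1332 + 1716 = 3048
ΣP(Year 2)Q(Year 2) = 30×37 + 12×143 = 1110 + 1716 = 2826
link = 3048/2826 = 1.078556
Chained index = 100 × 1.238070 × 0.904110 × 1.078556 = 120.7283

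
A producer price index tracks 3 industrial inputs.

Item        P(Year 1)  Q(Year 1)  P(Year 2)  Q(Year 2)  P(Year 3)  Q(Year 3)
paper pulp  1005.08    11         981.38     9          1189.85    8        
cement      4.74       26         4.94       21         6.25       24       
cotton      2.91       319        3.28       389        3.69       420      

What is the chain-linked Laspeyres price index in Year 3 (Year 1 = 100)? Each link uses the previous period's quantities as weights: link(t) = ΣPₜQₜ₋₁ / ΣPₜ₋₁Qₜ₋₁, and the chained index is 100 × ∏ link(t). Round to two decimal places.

118.84

Link Year 1→Year 2:
ΣP(Year 2)Q(Year 1) = 981.38×11 + 4.94×26 + 3.28×319 = 10795.18 + 128.44 + 1046.32 = 11969.94
ΣP(Year 1)Q(Year 1) = 1005.08×11 + 4.74×26 + 2.91×319 = 11055.88 + 123.24 + 928.29 = 12107.41
link = 11969.94/12107.41 = 0.988646
Link Year 2→Year 3:
ΣP(Year 3)Q(Year 2) = 1189.85×9 + 6.25×21 + 3.69×389 = 10708.65 + 131.25 + 1435.41 = 12275.31
ΣP(Year 2)Q(Year 2) = 981.38×9 + 4.94×21 + 3.28×389 = 8832.42 + 103.74 + 1275.92 = 10212.08
link = 12275.31/10212.08 = 1.202038
Chained index = 100 × 0.988646 × 1.202038 = 118.8390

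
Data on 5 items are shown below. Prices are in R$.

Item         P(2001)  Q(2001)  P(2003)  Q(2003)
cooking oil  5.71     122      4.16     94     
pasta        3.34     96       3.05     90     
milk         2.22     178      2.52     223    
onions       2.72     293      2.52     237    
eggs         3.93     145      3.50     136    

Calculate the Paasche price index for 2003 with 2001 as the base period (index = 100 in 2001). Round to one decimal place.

91.6

Paasche price index uses current-period quantities as weights.
ΣP(2003)·Q(2003) = 4.16×94 + 3.05×90 + 2.52×223 + 2.52×237 + 3.50×136 = 391.04 + 274.5 + 561.96 + 597.24 + 476 = 2300.74
ΣP(2001)·Q(2003) = 5.71×94 + 3.34×90 + 2.22×223 + 2.72×237 + 3.93×136 = 536.74 + 300.6 + 495.06 + 644.64 + 534.48 = 2511.52
Index = 2300.74 / 2511.52 × 100 = 91.6075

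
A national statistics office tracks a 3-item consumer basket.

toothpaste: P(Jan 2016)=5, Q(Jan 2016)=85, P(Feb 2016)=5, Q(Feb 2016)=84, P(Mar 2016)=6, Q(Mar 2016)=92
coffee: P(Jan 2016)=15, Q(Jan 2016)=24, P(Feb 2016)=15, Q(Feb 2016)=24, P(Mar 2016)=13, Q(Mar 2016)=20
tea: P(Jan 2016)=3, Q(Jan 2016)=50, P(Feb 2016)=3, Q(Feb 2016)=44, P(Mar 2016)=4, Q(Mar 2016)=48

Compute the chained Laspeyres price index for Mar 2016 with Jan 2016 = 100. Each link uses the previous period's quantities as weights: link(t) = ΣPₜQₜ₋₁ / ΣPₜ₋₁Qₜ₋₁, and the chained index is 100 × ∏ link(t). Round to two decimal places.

108.77

Link Jan 2016→Feb 2016:
ΣP(Feb 2016)Q(Jan 2016) = 5×85 + 15×24 + 3×50 = 425 + 360 + 150 = 935
ΣP(Jan 2016)Q(Jan 2016) = 5×85 + 15×24 + 3×50 = 425 + 360 + 150 = 935
link = 935/935 = 1.000000
Link Feb 2016→Mar 2016:
ΣP(Mar 2016)Q(Feb 2016) = 6×84 + 13×24 + 4×44 = 504 + 312 + 176 = 992
ΣP(Feb 2016)Q(Feb 2016) = 5×84 + 15×24 + 3×44 = 420 + 360 + 132 = 912
link = 992/912 = 1.087719
Chained index = 100 × 1.000000 × 1.087719 = 108.7719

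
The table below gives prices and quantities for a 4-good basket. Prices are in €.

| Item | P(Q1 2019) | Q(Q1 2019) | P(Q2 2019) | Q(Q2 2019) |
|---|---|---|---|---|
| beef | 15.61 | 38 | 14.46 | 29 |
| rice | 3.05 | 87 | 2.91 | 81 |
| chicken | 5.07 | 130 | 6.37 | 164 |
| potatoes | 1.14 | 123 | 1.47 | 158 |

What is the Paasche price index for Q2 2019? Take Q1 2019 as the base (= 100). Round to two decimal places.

Paasche price index uses current-period quantities as weights.
ΣP(Q2 2019)·Q(Q2 2019) = 14.46×29 + 2.91×81 + 6.37×164 + 1.47×158 = 419.34 + 235.71 + 1044.68 + 232.26 = 1931.99
ΣP(Q1 2019)·Q(Q2 2019) = 15.61×29 + 3.05×81 + 5.07×164 + 1.14×158 = 452.69 + 247.05 + 831.48 + 180.12 = 1711.34
Index = 1931.99 / 1711.34 × 100 = 112.8934

112.89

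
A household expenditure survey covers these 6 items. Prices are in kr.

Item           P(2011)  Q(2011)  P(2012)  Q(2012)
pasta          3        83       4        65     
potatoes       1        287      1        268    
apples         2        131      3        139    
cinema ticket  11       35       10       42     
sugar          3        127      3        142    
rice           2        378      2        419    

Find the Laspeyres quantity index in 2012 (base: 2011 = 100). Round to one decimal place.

Laspeyres quantity index uses base-period prices as weights.
ΣP(2011)·Q(2012) = 3×65 + 1×268 + 2×139 + 11×42 + 3×142 + 2×419 = 195 + 268 + 278 + 462 + 426 + 838 = 2467
ΣP(2011)·Q(2011) = 3×83 + 1×287 + 2×131 + 11×35 + 3×127 + 2×378 = 249 + 287 + 262 + 385 + 381 + 756 = 2320
Index = 2467 / 2320 × 100 = 106.3362

106.3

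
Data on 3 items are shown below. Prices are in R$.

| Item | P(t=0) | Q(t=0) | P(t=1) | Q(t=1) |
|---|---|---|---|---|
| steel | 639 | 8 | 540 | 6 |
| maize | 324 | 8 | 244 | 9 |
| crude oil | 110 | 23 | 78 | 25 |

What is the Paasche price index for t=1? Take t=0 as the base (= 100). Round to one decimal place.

Paasche price index uses current-period quantities as weights.
ΣP(t=1)·Q(t=1) = 540×6 + 244×9 + 78×25 = 3240 + 2196 + 1950 = 7386
ΣP(t=0)·Q(t=1) = 639×6 + 324×9 + 110×25 = 3834 + 2916 + 2750 = 9500
Index = 7386 / 9500 × 100 = 77.7474

77.7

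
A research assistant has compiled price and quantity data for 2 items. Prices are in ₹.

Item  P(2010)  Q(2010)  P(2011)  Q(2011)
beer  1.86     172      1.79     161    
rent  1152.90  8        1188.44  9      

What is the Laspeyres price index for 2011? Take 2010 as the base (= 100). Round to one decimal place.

102.9

Laspeyres price index uses base-period quantities as weights.
ΣP(2011)·Q(2010) = 1.79×172 + 1188.44×8 = 307.88 + 9507.52 = 9815.4
ΣP(2010)·Q(2010) = 1.86×172 + 1152.90×8 = 319.92 + 9223.2 = 9543.12
Index = 9815.4 / 9543.12 × 100 = 102.8532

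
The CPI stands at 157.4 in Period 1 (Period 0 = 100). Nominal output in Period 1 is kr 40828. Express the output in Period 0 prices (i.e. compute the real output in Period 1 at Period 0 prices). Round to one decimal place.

Real = Nominal ÷ (Index/100) = 40828 ÷ (157.4/100)
     = 40828 ÷ 1.574 = 25939.0089

25939.0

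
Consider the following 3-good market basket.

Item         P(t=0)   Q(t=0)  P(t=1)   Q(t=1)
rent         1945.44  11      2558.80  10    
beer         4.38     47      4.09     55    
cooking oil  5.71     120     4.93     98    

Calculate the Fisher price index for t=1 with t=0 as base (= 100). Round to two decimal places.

Laspeyres component (base-period weights):
ΣP(t=1)Q(t=0) = 2558.80×11 + 4.09×47 + 4.93×120 = 28146.8 + 192.23 + 591.6 = 28930.63
ΣP(t=0)Q(t=0) = 1945.44×11 + 4.38×47 + 5.71×120 = 21399.84 + 205.86 + 685.2 = 22290.9
L = 28930.63 / 22290.9 × 100 = 129.7867
Paasche component (current-period weights):
ΣP(t=1)Q(t=1) = 2558.80×10 + 4.09×55 + 4.93×98 = 25588 + 224.95 + 483.14 = 26296.09
ΣP(t=0)Q(t=1) = 1945.44×10 + 4.38×55 + 5.71×98 = 19454.4 + 240.9 + 559.58 = 20254.88
P = 26296.09 / 20254.88 × 100 = 129.8259
Fisher = √(L × P) = √(129.7867 × 129.8259) = 129.8063

129.81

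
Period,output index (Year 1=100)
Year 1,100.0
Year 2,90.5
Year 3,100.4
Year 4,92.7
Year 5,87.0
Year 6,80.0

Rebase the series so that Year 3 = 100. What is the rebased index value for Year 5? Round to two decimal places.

86.65

Rebased(Year 5) = 87.0 / 100.4 × 100 = 86.6534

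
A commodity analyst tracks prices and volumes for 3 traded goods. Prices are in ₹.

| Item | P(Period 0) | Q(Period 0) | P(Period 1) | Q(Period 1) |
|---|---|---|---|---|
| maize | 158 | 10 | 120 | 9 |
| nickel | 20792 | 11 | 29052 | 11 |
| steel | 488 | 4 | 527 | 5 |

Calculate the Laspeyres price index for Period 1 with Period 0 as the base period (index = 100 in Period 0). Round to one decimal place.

Laspeyres price index uses base-period quantities as weights.
ΣP(Period 1)·Q(Period 0) = 120×10 + 29052×11 + 527×4 = 1200 + 319572 + 2108 = 322880
ΣP(Period 0)·Q(Period 0) = 158×10 + 20792×11 + 488×4 = 1580 + 228712 + 1952 = 232244
Index = 322880 / 232244 × 100 = 139.0262

139.0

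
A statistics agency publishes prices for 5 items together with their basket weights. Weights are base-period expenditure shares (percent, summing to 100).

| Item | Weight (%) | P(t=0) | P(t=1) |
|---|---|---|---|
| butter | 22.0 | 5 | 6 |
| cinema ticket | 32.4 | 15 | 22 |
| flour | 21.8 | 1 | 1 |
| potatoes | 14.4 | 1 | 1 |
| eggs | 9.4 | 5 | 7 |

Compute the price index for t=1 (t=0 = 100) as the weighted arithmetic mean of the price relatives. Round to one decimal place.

butter: 22.0 × (6/5) = 22.0 × 1.200000 = 26.4000
cinema ticket: 32.4 × (22/15) = 32.4 × 1.466667 = 47.5200
flour: 21.8 × (1/1) = 21.8 × 1.000000 = 21.8000
potatoes: 14.4 × (1/1) = 14.4 × 1.000000 = 14.4000
eggs: 9.4 × (7/5) = 9.4 × 1.400000 = 13.1600
Index = Σ wᵢ·(p₁ᵢ/p₀ᵢ) = 26.4000 + 47.5200 + 21.8000 + 14.4000 + 13.1600 = 123.2800

123.3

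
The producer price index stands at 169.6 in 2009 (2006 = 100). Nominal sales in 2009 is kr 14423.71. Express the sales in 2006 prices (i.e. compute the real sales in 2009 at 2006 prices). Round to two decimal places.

Real = Nominal ÷ (Index/100) = 14423.71 ÷ (169.6/100)
     = 14423.71 ÷ 1.696 = 8504.5460

8504.55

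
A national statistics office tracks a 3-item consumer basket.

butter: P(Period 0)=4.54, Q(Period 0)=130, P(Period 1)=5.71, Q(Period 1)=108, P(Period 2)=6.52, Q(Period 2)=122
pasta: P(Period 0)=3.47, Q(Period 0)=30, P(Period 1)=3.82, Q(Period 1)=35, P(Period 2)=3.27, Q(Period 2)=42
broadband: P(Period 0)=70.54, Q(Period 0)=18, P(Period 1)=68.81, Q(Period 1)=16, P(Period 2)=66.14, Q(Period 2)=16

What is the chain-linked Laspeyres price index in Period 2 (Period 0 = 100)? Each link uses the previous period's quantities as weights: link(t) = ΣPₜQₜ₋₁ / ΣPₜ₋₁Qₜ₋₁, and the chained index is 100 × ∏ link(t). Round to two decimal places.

108.16

Link Period 0→Period 1:
ΣP(Period 1)Q(Period 0) = 5.71×130 + 3.82×30 + 68.81×18 = 742.3 + 114.6 + 1238.58 = 2095.48
ΣP(Period 0)Q(Period 0) = 4.54×130 + 3.47×30 + 70.54×18 = 590.2 + 104.1 + 1269.72 = 1964.02
link = 2095.48/1964.02 = 1.066934
Link Period 1→Period 2:
ΣP(Period 2)Q(Period 1) = 6.52×108 + 3.27×35 + 66.14×16 = 704.16 + 114.45 + 1058.24 = 1876.85
ΣP(Period 1)Q(Period 1) = 5.71×108 + 3.82×35 + 68.81×16 = 616.68 + 133.7 + 1100.96 = 1851.34
link = 1876.85/1851.34 = 1.013779
Chained index = 100 × 1.066934 × 1.013779 = 108.1636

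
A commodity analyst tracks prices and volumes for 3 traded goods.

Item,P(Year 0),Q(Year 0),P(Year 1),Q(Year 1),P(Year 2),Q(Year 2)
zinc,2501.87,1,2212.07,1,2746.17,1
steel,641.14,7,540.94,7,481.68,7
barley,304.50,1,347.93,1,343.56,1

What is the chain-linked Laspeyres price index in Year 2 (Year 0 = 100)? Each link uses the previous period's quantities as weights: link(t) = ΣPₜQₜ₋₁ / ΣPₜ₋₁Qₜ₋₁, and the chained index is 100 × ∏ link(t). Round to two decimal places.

Link Year 0→Year 1:
ΣP(Year 1)Q(Year 0) = 2212.07×1 + 540.94×7 + 347.93×1 = 2212.07 + 3786.58 + 347.93 = 6346.58
ΣP(Year 0)Q(Year 0) = 2501.87×1 + 641.14×7 + 304.50×1 = 2501.87 + 4487.98 + 304.5 = 7294.35
link = 6346.58/7294.35 = 0.870068
Link Year 1→Year 2:
ΣP(Year 2)Q(Year 1) = 2746.17×1 + 481.68×7 + 343.56×1 = 2746.17 + 3371.76 + 343.56 = 6461.49
ΣP(Year 1)Q(Year 1) = 2212.07×1 + 540.94×7 + 347.93×1 = 2212.07 + 3786.58 + 347.93 = 6346.58
link = 6461.49/6346.58 = 1.018106
Chained index = 100 × 0.870068 × 1.018106 = 88.5821

88.58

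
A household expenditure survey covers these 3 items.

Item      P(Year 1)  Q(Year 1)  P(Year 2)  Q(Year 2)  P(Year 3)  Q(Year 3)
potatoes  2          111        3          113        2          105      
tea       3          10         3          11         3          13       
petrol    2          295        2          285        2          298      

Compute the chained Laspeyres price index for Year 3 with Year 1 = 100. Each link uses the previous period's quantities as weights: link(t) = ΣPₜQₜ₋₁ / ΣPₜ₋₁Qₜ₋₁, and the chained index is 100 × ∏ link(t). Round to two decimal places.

Link Year 1→Year 2:
ΣP(Year 2)Q(Year 1) = 3×111 + 3×10 + 2×295 = 333 + 30 + 590 = 953
ΣP(Year 1)Q(Year 1) = 2×111 + 3×10 + 2×295 = 222 + 30 + 590 = 842
link = 953/842 = 1.131829
Link Year 2→Year 3:
ΣP(Year 3)Q(Year 2) = 2×113 + 3×11 + 2×285 = 226 + 33 + 570 = 829
ΣP(Year 2)Q(Year 2) = 3×113 + 3×11 + 2×285 = 339 + 33 + 570 = 942
link = 829/942 = 0.880042
Chained index = 100 × 1.131829 × 0.880042 = 99.6058

99.61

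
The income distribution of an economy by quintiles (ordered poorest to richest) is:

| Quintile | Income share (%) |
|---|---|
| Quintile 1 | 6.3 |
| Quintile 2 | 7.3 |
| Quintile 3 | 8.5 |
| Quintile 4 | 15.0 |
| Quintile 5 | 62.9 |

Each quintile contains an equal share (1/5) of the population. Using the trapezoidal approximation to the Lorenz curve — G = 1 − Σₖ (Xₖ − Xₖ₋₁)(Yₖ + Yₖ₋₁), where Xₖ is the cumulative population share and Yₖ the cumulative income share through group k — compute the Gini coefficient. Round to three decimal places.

Cumulative income shares Yₖ: 0.0630, 0.1360, 0.2210, 0.3710, 1.0000
Σ (Xₖ−Xₖ₋₁)(Yₖ+Yₖ₋₁) = (1/5)(0.0630+0.0000) + (1/5)(0.1360+0.0630) + (1/5)(0.2210+0.1360) + (1/5)(0.3710+0.2210) + (1/5)(1.0000+0.3710)
  = 0.0126 + 0.0398 + 0.0714 + 0.1184 + 0.2742 = 0.5164
G = 1 − 0.5164 = 0.4836

0.484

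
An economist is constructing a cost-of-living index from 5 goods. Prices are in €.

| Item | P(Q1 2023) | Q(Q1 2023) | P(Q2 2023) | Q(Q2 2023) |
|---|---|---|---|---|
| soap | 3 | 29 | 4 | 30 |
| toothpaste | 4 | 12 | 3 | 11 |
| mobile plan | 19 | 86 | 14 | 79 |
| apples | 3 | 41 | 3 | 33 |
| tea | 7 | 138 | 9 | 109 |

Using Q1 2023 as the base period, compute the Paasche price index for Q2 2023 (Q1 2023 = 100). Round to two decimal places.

93.67

Paasche price index uses current-period quantities as weights.
ΣP(Q2 2023)·Q(Q2 2023) = 4×30 + 3×11 + 14×79 + 3×33 + 9×109 = 120 + 33 + 1106 + 99 + 981 = 2339
ΣP(Q1 2023)·Q(Q2 2023) = 3×30 + 4×11 + 19×79 + 3×33 + 7×109 = 90 + 44 + 1501 + 99 + 763 = 2497
Index = 2339 / 2497 × 100 = 93.6724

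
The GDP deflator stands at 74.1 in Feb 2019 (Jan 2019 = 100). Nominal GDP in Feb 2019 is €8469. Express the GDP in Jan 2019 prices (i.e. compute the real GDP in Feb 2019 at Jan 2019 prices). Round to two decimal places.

Real = Nominal ÷ (Index/100) = 8469 ÷ (74.1/100)
     = 8469 ÷ 0.741 = 11429.1498

11429.15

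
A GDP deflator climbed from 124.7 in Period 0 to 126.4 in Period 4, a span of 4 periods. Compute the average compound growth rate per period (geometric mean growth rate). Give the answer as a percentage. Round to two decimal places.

Growth factor = (126.4/124.7)^(1/4) = (1.013633)^(1/4) = 1.003391
Growth rate = 1.003391 − 1 = 0.003391 = 0.3391%

0.34%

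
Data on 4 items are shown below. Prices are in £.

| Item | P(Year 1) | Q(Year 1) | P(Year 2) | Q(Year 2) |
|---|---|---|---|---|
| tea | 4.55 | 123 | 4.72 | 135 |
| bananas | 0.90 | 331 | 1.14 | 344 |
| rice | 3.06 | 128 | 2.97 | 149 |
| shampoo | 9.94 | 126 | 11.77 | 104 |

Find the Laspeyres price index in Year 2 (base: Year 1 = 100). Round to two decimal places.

112.77

Laspeyres price index uses base-period quantities as weights.
ΣP(Year 2)·Q(Year 1) = 4.72×123 + 1.14×331 + 2.97×128 + 11.77×126 = 580.56 + 377.34 + 380.16 + 1483.02 = 2821.08
ΣP(Year 1)·Q(Year 1) = 4.55×123 + 0.90×331 + 3.06×128 + 9.94×126 = 559.65 + 297.9 + 391.68 + 1252.44 = 2501.67
Index = 2821.08 / 2501.67 × 100 = 112.7679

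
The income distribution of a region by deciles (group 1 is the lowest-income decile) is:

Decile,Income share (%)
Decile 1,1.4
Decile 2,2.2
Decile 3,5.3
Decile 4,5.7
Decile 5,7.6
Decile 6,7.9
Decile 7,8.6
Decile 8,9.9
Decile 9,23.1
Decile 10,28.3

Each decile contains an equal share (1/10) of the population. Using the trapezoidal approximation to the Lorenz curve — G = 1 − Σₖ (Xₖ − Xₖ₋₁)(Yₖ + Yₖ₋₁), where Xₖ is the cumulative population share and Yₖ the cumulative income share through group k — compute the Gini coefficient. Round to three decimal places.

0.420

Cumulative income shares Yₖ: 0.0140, 0.0360, 0.0890, 0.1460, 0.2220, 0.3010, 0.3870, 0.4860, 0.7170, 1.0000
Σ (Xₖ−Xₖ₋₁)(Yₖ+Yₖ₋₁) = (1/10)(0.0140+0.0000) + (1/10)(0.0360+0.0140) + (1/10)(0.0890+0.0360) + (1/10)(0.1460+0.0890) + (1/10)(0.2220+0.1460) + (1/10)(0.3010+0.2220) + (1/10)(0.3870+0.3010) + (1/10)(0.4860+0.3870) + (1/10)(0.7170+0.4860) + (1/10)(1.0000+0.7170)
  = 0.0014 + 0.0050 + 0.0125 + 0.0235 + 0.0368 + 0.0523 + 0.0688 + 0.0873 + 0.1203 + 0.1717 = 0.5796
G = 1 − 0.5796 = 0.4204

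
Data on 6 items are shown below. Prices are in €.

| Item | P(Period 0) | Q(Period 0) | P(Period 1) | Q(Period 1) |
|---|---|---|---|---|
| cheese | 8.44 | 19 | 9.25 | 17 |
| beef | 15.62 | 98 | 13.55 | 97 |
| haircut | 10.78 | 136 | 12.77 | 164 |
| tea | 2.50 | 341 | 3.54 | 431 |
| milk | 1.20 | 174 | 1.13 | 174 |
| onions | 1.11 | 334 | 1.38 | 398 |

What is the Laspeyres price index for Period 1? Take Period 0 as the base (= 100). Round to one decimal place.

Laspeyres price index uses base-period quantities as weights.
ΣP(Period 1)·Q(Period 0) = 9.25×19 + 13.55×98 + 12.77×136 + 3.54×341 + 1.13×174 + 1.38×334 = 175.75 + 1327.9 + 1736.72 + 1207.14 + 196.62 + 460.92 = 5105.05
ΣP(Period 0)·Q(Period 0) = 8.44×19 + 15.62×98 + 10.78×136 + 2.50×341 + 1.20×174 + 1.11×334 = 160.36 + 1530.76 + 1466.08 + 852.5 + 208.8 + 370.74 = 4589.24
Index = 5105.05 / 4589.24 × 100 = 111.2396

111.2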